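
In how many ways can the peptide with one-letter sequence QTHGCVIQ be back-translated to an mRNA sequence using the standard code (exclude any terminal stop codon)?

3072

Gln: 2 codons.
Thr: 4 codons.
His: 2 codons.
Gly: 4 codons.
Cys: 2 codons.
Val: 4 codons.
Ile: 3 codons.
Gln: 2 codons.
2 × 4 × 2 × 4 × 2 × 4 × 3 × 2 = 3072.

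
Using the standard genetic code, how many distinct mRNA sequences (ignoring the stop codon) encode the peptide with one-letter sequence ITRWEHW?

288

Ile: 3 codons.
Thr: 4 codons.
Arg: 6 codons.
Trp: 1 codon.
Glu: 2 codons.
His: 2 codons.
Trp: 1 codon.
3 × 4 × 6 × 1 × 2 × 2 × 1 = 288.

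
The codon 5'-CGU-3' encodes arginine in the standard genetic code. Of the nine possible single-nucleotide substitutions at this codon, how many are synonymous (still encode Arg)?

3

Position 1: none → 0 synonymous.
Position 2: none → 0 synonymous.
Position 3: CGC, CGA, CGG → 3 synonymous.
Total: 0 + 0 + 3 = 3.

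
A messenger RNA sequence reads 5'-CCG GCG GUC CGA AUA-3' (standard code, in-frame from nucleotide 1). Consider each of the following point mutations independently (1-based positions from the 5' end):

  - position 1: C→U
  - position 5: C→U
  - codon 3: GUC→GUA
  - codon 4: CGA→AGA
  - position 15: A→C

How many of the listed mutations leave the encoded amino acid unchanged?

Codon 1: CCG (Pro) → UCG (Ser) — missense.
Codon 2: GCG (Ala) → GUG (Val) — missense.
Codon 3: GUC (Val) → GUA (Val) — synonymous.
Codon 4: CGA (Arg) → AGA (Arg) — synonymous.
Codon 5: AUA (Ile) → AUC (Ile) — synonymous.
Synonymous: 3 of 5.

3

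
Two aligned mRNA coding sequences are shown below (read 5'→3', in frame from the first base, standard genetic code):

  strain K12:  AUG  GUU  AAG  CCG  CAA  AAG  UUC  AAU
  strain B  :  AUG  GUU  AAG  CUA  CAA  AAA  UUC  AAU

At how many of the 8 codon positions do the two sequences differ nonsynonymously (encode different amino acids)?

1

Codon 1: AUG Met / AUG Met — identical.
Codon 2: GUU Val / GUU Val — identical.
Codon 3: AAG Lys / AAG Lys — identical.
Codon 4: CCG Pro / CUA Leu — nonsynonymous.
Codon 5: CAA Gln / CAA Gln — identical.
Codon 6: AAG Lys / AAA Lys — synonymous.
Codon 7: UUC Phe / UUC Phe — identical.
Codon 8: AAU Asn / AAU Asn — identical.
Nonsynonymous differences: 1.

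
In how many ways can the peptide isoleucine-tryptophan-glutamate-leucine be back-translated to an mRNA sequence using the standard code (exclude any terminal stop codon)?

Ile: 3 codons.
Trp: 1 codon.
Glu: 2 codons.
Leu: 6 codons.
3 × 1 × 2 × 6 = 36.

36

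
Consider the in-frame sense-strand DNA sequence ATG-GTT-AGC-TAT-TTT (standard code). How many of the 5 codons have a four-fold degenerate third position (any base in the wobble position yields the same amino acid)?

1

Codon 1 ATG (Met): third position 1-fold.
Codon 2 GTT (Val): third position 4-fold.
Codon 3 AGC (Ser): third position 2-fold.
Codon 4 TAT (Tyr): third position 2-fold.
Codon 5 TTT (Phe): third position 2-fold.
Four-fold degenerate third positions: 1.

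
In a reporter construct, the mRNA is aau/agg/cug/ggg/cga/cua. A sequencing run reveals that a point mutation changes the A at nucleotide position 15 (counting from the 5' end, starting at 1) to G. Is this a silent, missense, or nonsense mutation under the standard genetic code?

silent

Position 15 falls in codon 5: CGA → Arg.
After the substitution the codon is CGG → Arg.
Both encode Arg, so the change is synonymous.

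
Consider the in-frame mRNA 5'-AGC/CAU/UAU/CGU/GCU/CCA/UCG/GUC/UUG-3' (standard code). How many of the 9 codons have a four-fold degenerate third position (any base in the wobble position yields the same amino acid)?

Codon 1 AGC (Ser): third position 2-fold.
Codon 2 CAU (His): third position 2-fold.
Codon 3 UAU (Tyr): third position 2-fold.
Codon 4 CGU (Arg): third position 4-fold.
Codon 5 GCU (Ala): third position 4-fold.
Codon 6 CCA (Pro): third position 4-fold.
Codon 7 UCG (Ser): third position 4-fold.
Codon 8 GUC (Val): third position 4-fold.
Codon 9 UUG (Leu): third position 2-fold.
Four-fold degenerate third positions: 5.

5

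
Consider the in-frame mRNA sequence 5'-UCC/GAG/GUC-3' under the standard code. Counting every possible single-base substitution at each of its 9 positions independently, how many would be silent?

7

Codon 1 (UCC, Ser): 3 synonymous substitutions.
Codon 2 (GAG, Glu): 1 synonymous substitution.
Codon 3 (GUC, Val): 3 synonymous substitutions.
Total: 3 + 1 + 3 = 7.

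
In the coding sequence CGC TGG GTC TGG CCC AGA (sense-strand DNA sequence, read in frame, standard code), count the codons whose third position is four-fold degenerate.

3

Codon 1 CGC (Arg): third position 4-fold.
Codon 2 TGG (Trp): third position 1-fold.
Codon 3 GTC (Val): third position 4-fold.
Codon 4 TGG (Trp): third position 1-fold.
Codon 5 CCC (Pro): third position 4-fold.
Codon 6 AGA (Arg): third position 2-fold.
Four-fold degenerate third positions: 3.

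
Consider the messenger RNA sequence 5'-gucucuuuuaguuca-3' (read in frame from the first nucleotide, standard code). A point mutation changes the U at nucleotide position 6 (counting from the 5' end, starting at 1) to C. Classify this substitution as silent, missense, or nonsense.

silent

Position 6 falls in codon 2: UCU → Ser.
After the substitution the codon is UCC → Ser.
Both encode Ser, so the change is synonymous.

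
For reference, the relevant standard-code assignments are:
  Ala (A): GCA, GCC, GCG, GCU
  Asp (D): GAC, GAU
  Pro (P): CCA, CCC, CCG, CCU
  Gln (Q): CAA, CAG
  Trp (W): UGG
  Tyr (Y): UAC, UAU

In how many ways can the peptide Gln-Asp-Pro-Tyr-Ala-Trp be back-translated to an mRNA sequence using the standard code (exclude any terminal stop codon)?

128

Gln: 2 codons.
Asp: 2 codons.
Pro: 4 codons.
Tyr: 2 codons.
Ala: 4 codons.
Trp: 1 codon.
2 × 2 × 4 × 2 × 4 × 1 = 128.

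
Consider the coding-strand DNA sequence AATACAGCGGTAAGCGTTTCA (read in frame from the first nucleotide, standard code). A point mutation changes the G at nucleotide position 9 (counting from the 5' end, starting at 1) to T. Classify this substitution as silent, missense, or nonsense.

Position 9 falls in codon 3: GCG → Ala.
After the substitution the codon is GCT → Ala.
Both encode Ala, so the change is synonymous.

silent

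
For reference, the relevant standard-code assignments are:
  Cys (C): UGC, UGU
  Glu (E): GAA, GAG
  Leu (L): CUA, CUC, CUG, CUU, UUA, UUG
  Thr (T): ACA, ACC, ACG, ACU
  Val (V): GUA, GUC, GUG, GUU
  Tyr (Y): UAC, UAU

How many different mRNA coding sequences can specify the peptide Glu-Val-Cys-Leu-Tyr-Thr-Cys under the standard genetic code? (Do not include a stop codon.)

1536

Glu: 2 codons.
Val: 4 codons.
Cys: 2 codons.
Leu: 6 codons.
Tyr: 2 codons.
Thr: 4 codons.
Cys: 2 codons.
2 × 4 × 2 × 6 × 2 × 4 × 2 = 1536.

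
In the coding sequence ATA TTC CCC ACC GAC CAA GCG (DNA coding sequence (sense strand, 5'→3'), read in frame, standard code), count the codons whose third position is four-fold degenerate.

3

Codon 1 ATA (Ile): third position 3-fold.
Codon 2 TTC (Phe): third position 2-fold.
Codon 3 CCC (Pro): third position 4-fold.
Codon 4 ACC (Thr): third position 4-fold.
Codon 5 GAC (Asp): third position 2-fold.
Codon 6 CAA (Gln): third position 2-fold.
Codon 7 GCG (Ala): third position 4-fold.
Four-fold degenerate third positions: 3.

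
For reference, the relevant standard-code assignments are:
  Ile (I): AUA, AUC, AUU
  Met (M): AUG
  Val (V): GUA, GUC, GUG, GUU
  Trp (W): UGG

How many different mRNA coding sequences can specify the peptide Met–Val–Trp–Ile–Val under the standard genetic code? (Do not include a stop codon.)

Met: 1 codon.
Val: 4 codons.
Trp: 1 codon.
Ile: 3 codons.
Val: 4 codons.
1 × 4 × 1 × 3 × 4 = 48.

48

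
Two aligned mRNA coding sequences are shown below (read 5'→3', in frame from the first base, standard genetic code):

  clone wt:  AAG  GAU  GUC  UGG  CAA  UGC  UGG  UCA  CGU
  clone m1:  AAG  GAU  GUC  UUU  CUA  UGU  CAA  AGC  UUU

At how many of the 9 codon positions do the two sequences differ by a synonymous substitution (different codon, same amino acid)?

2

Codon 1: AAG Lys / AAG Lys — identical.
Codon 2: GAU Asp / GAU Asp — identical.
Codon 3: GUC Val / GUC Val — identical.
Codon 4: UGG Trp / UUU Phe — nonsynonymous.
Codon 5: CAA Gln / CUA Leu — nonsynonymous.
Codon 6: UGC Cys / UGU Cys — synonymous.
Codon 7: UGG Trp / CAA Gln — nonsynonymous.
Codon 8: UCA Ser / AGC Ser — synonymous.
Codon 9: CGU Arg / UUU Phe — nonsynonymous.
Synonymous differences: 2.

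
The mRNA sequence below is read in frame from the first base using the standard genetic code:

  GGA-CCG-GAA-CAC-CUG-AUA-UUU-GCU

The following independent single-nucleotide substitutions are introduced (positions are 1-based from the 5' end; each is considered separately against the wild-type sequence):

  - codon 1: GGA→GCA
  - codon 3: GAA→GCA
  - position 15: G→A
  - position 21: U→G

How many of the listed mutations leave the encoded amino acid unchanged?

Codon 1: GGA (Gly) → GCA (Ala) — missense.
Codon 3: GAA (Glu) → GCA (Ala) — missense.
Codon 5: CUG (Leu) → CUA (Leu) — synonymous.
Codon 7: UUU (Phe) → UUG (Leu) — missense.
Synonymous: 1 of 4.

1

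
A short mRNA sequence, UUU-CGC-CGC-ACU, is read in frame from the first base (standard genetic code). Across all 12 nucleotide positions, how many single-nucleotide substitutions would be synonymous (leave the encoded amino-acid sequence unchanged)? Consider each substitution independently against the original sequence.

10

Codon 1 (UUU, Phe): 1 synonymous substitution.
Codon 2 (CGC, Arg): 3 synonymous substitutions.
Codon 3 (CGC, Arg): 3 synonymous substitutions.
Codon 4 (ACU, Thr): 3 synonymous substitutions.
Total: 1 + 3 + 3 + 3 = 10.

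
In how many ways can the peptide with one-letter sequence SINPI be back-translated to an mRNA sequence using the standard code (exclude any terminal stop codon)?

Ser: 6 codons.
Ile: 3 codons.
Asn: 2 codons.
Pro: 4 codons.
Ile: 3 codons.
6 × 3 × 2 × 4 × 3 = 432.

432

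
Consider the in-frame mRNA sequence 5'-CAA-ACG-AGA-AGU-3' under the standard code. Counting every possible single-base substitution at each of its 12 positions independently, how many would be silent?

7

Codon 1 (CAA, Gln): 1 synonymous substitution.
Codon 2 (ACG, Thr): 3 synonymous substitutions.
Codon 3 (AGA, Arg): 2 synonymous substitutions.
Codon 4 (AGU, Ser): 1 synonymous substitution.
Total: 1 + 3 + 2 + 1 = 7.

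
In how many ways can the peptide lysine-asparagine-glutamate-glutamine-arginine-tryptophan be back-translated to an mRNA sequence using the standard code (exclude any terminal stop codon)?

Lys: 2 codons.
Asn: 2 codons.
Glu: 2 codons.
Gln: 2 codons.
Arg: 6 codons.
Trp: 1 codon.
2 × 2 × 2 × 2 × 6 × 1 = 96.

96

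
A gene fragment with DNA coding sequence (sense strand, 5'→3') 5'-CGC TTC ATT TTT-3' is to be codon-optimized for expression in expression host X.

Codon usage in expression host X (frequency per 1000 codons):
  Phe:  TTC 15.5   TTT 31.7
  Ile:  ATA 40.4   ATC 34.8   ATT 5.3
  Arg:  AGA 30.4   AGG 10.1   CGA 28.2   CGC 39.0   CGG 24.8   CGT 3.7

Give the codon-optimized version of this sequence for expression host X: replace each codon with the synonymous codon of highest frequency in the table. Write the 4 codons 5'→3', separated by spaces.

Codon 1 (Arg): best is CGC at 39.0.
Codon 2 (Phe): best is TTT at 31.7.
Codon 3 (Ile): best is ATA at 40.4.
Codon 4 (Phe): best is TTT at 31.7.

CGC TTT ATA TTT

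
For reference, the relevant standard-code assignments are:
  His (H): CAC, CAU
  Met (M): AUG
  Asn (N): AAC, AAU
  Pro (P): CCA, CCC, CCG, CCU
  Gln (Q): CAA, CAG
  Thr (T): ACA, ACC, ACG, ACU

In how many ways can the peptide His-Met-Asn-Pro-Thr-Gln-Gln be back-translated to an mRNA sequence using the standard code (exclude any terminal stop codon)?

256

His: 2 codons.
Met: 1 codon.
Asn: 2 codons.
Pro: 4 codons.
Thr: 4 codons.
Gln: 2 codons.
Gln: 2 codons.
2 × 1 × 2 × 4 × 4 × 2 × 2 = 256.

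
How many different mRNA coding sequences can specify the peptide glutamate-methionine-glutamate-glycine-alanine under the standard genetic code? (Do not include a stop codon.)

Glu: 2 codons.
Met: 1 codon.
Glu: 2 codons.
Gly: 4 codons.
Ala: 4 codons.
2 × 1 × 2 × 4 × 4 = 64.

64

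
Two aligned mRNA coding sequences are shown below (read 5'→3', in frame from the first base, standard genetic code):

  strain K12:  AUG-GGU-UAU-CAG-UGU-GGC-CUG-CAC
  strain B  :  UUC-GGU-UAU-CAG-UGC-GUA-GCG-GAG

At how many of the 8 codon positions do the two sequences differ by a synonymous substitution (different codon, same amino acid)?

Codon 1: AUG Met / UUC Phe — nonsynonymous.
Codon 2: GGU Gly / GGU Gly — identical.
Codon 3: UAU Tyr / UAU Tyr — identical.
Codon 4: CAG Gln / CAG Gln — identical.
Codon 5: UGU Cys / UGC Cys — synonymous.
Codon 6: GGC Gly / GUA Val — nonsynonymous.
Codon 7: CUG Leu / GCG Ala — nonsynonymous.
Codon 8: CAC His / GAG Glu — nonsynonymous.
Synonymous differences: 1.

1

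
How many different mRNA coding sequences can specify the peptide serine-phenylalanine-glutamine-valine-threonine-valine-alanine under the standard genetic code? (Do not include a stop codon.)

6144

Ser: 6 codons.
Phe: 2 codons.
Gln: 2 codons.
Val: 4 codons.
Thr: 4 codons.
Val: 4 codons.
Ala: 4 codons.
6 × 2 × 2 × 4 × 4 × 4 × 4 = 6144.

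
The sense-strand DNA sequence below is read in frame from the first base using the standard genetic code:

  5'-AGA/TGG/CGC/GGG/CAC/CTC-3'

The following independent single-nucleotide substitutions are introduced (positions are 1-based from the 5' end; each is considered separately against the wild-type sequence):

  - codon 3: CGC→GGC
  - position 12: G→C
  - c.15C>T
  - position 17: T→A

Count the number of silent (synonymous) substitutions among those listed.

Codon 3: CGC (Arg) → GGC (Gly) — missense.
Codon 4: GGG (Gly) → GGC (Gly) — synonymous.
Codon 5: CAC (His) → CAT (His) — synonymous.
Codon 6: CTC (Leu) → CAC (His) — missense.
Synonymous: 2 of 4.

2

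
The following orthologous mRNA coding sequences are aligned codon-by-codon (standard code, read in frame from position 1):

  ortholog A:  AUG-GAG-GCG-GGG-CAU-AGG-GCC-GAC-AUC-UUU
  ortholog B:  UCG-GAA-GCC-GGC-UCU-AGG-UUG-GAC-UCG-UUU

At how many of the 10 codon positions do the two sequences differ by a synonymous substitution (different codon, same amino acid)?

Codon 1: AUG Met / UCG Ser — nonsynonymous.
Codon 2: GAG Glu / GAA Glu — synonymous.
Codon 3: GCG Ala / GCC Ala — synonymous.
Codon 4: GGG Gly / GGC Gly — synonymous.
Codon 5: CAU His / UCU Ser — nonsynonymous.
Codon 6: AGG Arg / AGG Arg — identical.
Codon 7: GCC Ala / UUG Leu — nonsynonymous.
Codon 8: GAC Asp / GAC Asp — identical.
Codon 9: AUC Ile / UCG Ser — nonsynonymous.
Codon 10: UUU Phe / UUU Phe — identical.
Synonymous differences: 3.

3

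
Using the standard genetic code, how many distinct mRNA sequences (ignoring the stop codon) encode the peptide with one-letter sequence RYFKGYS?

2304

Arg: 6 codons.
Tyr: 2 codons.
Phe: 2 codons.
Lys: 2 codons.
Gly: 4 codons.
Tyr: 2 codons.
Ser: 6 codons.
6 × 2 × 2 × 2 × 4 × 2 × 6 = 2304.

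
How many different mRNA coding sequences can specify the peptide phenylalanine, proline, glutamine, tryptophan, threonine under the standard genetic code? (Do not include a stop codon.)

64

Phe: 2 codons.
Pro: 4 codons.
Gln: 2 codons.
Trp: 1 codon.
Thr: 4 codons.
2 × 4 × 2 × 1 × 4 = 64.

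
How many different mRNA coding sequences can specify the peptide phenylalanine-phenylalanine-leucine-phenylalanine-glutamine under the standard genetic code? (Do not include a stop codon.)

96

Phe: 2 codons.
Phe: 2 codons.
Leu: 6 codons.
Phe: 2 codons.
Gln: 2 codons.
2 × 2 × 6 × 2 × 2 = 96.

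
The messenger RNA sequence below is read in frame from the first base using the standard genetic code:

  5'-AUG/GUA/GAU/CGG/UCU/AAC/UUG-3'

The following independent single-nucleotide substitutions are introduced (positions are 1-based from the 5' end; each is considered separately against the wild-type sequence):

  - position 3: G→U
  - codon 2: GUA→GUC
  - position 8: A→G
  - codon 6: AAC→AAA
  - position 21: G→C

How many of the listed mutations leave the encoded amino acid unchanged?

1

Codon 1: AUG (Met) → AUU (Ile) — missense.
Codon 2: GUA (Val) → GUC (Val) — synonymous.
Codon 3: GAU (Asp) → GGU (Gly) — missense.
Codon 6: AAC (Asn) → AAA (Lys) — missense.
Codon 7: UUG (Leu) → UUC (Phe) — missense.
Synonymous: 1 of 5.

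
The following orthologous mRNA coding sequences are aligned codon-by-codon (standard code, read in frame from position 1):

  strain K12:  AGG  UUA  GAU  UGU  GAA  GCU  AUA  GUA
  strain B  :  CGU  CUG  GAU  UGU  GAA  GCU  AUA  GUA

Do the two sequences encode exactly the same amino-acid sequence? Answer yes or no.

yes

Codon 1: AGG Arg / CGU Arg — synonymous.
Codon 2: UUA Leu / CUG Leu — synonymous.
Codon 3: GAU Asp / GAU Asp — identical.
Codon 4: UGU Cys / UGU Cys — identical.
Codon 5: GAA Glu / GAA Glu — identical.
Codon 6: GCU Ala / GCU Ala — identical.
Codon 7: AUA Ile / AUA Ile — identical.
Codon 8: GUA Val / GUA Val — identical.
Nonsynonymous differences: 0 → same protein.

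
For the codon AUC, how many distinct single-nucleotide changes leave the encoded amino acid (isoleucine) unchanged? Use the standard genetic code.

Position 1: none → 0 synonymous.
Position 2: none → 0 synonymous.
Position 3: AUU, AUA → 2 synonymous.
Total: 0 + 0 + 2 = 2.

2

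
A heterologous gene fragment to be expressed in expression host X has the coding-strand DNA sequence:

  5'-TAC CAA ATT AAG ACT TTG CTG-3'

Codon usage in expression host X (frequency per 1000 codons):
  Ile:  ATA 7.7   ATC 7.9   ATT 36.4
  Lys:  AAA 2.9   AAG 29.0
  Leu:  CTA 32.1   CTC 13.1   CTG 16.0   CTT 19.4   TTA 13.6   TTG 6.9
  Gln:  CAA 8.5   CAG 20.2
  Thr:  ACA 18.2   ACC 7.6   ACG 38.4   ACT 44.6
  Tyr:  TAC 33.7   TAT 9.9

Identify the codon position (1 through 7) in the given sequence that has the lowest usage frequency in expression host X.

Codon 1 TAC (Tyr): 33.7 per 1000.
Codon 2 CAA (Gln): 8.5 per 1000.
Codon 3 ATT (Ile): 36.4 per 1000.
Codon 4 AAG (Lys): 29.0 per 1000.
Codon 5 ACT (Thr): 44.6 per 1000.
Codon 6 TTG (Leu): 6.9 per 1000.
Codon 7 CTG (Leu): 16.0 per 1000.
Lowest frequency is 6.9 at codon 6.

6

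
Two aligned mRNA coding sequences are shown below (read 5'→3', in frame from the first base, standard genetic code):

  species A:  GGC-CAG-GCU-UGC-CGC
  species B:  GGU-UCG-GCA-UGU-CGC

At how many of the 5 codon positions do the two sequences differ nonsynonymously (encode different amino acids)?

Codon 1: GGC Gly / GGU Gly — synonymous.
Codon 2: CAG Gln / UCG Ser — nonsynonymous.
Codon 3: GCU Ala / GCA Ala — synonymous.
Codon 4: UGC Cys / UGU Cys — synonymous.
Codon 5: CGC Arg / CGC Arg — identical.
Nonsynonymous differences: 1.

1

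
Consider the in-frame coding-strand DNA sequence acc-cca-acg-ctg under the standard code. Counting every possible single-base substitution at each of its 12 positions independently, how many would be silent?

Codon 1 (ACC, Thr): 3 synonymous substitutions.
Codon 2 (CCA, Pro): 3 synonymous substitutions.
Codon 3 (ACG, Thr): 3 synonymous substitutions.
Codon 4 (CTG, Leu): 4 synonymous substitutions.
Total: 3 + 3 + 3 + 4 = 13.

13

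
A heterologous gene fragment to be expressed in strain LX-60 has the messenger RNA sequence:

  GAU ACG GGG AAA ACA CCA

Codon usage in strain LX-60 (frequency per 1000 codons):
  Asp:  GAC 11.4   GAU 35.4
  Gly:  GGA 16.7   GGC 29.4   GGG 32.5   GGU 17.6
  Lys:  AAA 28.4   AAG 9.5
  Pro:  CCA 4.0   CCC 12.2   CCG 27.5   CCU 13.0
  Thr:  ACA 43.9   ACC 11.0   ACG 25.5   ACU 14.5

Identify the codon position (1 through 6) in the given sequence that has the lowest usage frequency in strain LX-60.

Codon 1 GAU (Asp): 35.4 per 1000.
Codon 2 ACG (Thr): 25.5 per 1000.
Codon 3 GGG (Gly): 32.5 per 1000.
Codon 4 AAA (Lys): 28.4 per 1000.
Codon 5 ACA (Thr): 43.9 per 1000.
Codon 6 CCA (Pro): 4.0 per 1000.
Lowest frequency is 4.0 at codon 6.

6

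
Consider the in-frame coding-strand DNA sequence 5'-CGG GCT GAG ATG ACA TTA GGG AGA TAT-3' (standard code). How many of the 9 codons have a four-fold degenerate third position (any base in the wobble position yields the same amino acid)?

Codon 1 CGG (Arg): third position 4-fold.
Codon 2 GCT (Ala): third position 4-fold.
Codon 3 GAG (Glu): third position 2-fold.
Codon 4 ATG (Met): third position 1-fold.
Codon 5 ACA (Thr): third position 4-fold.
Codon 6 TTA (Leu): third position 2-fold.
Codon 7 GGG (Gly): third position 4-fold.
Codon 8 AGA (Arg): third position 2-fold.
Codon 9 TAT (Tyr): third position 2-fold.
Four-fold degenerate third positions: 4.

4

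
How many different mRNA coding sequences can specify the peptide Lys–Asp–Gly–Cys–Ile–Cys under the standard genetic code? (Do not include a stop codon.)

192

Lys: 2 codons.
Asp: 2 codons.
Gly: 4 codons.
Cys: 2 codons.
Ile: 3 codons.
Cys: 2 codons.
2 × 2 × 4 × 2 × 3 × 2 = 192.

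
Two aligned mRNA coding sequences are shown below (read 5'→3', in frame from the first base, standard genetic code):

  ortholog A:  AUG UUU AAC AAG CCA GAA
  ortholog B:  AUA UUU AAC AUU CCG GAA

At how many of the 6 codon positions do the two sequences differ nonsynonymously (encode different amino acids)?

Codon 1: AUG Met / AUA Ile — nonsynonymous.
Codon 2: UUU Phe / UUU Phe — identical.
Codon 3: AAC Asn / AAC Asn — identical.
Codon 4: AAG Lys / AUU Ile — nonsynonymous.
Codon 5: CCA Pro / CCG Pro — synonymous.
Codon 6: GAA Glu / GAA Glu — identical.
Nonsynonymous differences: 2.

2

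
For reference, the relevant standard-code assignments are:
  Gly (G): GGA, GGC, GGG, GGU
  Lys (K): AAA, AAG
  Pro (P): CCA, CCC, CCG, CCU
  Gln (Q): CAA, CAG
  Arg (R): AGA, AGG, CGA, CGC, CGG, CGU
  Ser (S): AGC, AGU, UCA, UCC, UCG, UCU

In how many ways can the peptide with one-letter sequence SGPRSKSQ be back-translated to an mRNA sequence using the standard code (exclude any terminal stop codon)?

Ser: 6 codons.
Gly: 4 codons.
Pro: 4 codons.
Arg: 6 codons.
Ser: 6 codons.
Lys: 2 codons.
Ser: 6 codons.
Gln: 2 codons.
6 × 4 × 4 × 6 × 6 × 2 × 6 × 2 = 82944.

82944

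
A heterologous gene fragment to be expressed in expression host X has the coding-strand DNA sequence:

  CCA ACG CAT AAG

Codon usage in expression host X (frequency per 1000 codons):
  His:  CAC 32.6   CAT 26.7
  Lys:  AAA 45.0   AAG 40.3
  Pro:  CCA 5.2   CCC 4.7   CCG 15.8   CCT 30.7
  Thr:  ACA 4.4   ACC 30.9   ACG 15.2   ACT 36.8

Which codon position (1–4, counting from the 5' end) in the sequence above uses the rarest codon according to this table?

Codon 1 CCA (Pro): 5.2 per 1000.
Codon 2 ACG (Thr): 15.2 per 1000.
Codon 3 CAT (His): 26.7 per 1000.
Codon 4 AAG (Lys): 40.3 per 1000.
Lowest frequency is 5.2 at codon 1.

1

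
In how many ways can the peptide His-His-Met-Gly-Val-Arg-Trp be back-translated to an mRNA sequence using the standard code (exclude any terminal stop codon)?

384

His: 2 codons.
His: 2 codons.
Met: 1 codon.
Gly: 4 codons.
Val: 4 codons.
Arg: 6 codons.
Trp: 1 codon.
2 × 2 × 1 × 4 × 4 × 6 × 1 = 384.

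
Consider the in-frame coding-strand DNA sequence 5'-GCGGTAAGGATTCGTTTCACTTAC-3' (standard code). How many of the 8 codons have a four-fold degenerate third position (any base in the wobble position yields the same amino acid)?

Codon 1 GCG (Ala): third position 4-fold.
Codon 2 GTA (Val): third position 4-fold.
Codon 3 AGG (Arg): third position 2-fold.
Codon 4 ATT (Ile): third position 3-fold.
Codon 5 CGT (Arg): third position 4-fold.
Codon 6 TTC (Phe): third position 2-fold.
Codon 7 ACT (Thr): third position 4-fold.
Codon 8 TAC (Tyr): third position 2-fold.
Four-fold degenerate third positions: 4.

4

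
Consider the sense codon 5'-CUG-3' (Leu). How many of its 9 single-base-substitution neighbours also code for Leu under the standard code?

Position 1: UUG → 1 synonymous.
Position 2: none → 0 synonymous.
Position 3: CUU, CUC, CUA → 3 synonymous.
Total: 1 + 0 + 3 = 4.

4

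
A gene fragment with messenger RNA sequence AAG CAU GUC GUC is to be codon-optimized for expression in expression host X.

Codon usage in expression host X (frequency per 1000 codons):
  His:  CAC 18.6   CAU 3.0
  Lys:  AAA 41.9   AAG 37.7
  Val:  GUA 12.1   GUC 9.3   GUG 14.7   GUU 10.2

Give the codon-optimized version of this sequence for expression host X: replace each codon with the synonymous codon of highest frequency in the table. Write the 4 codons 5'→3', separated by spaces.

AAA CAC GUG GUG

Codon 1 (Lys): best is AAA at 41.9.
Codon 2 (His): best is CAC at 18.6.
Codon 3 (Val): best is GUG at 14.7.
Codon 4 (Val): best is GUG at 14.7.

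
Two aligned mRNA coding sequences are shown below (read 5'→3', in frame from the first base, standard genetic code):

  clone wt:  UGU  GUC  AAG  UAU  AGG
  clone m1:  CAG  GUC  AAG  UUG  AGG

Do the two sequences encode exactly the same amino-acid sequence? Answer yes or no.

no

Codon 1: UGU Cys / CAG Gln — nonsynonymous.
Codon 2: GUC Val / GUC Val — identical.
Codon 3: AAG Lys / AAG Lys — identical.
Codon 4: UAU Tyr / UUG Leu — nonsynonymous.
Codon 5: AGG Arg / AGG Arg — identical.
Nonsynonymous differences: 2 → different protein.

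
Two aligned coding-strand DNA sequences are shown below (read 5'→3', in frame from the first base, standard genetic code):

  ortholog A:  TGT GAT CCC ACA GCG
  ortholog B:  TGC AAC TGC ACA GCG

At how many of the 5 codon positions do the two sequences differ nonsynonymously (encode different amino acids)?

2

Codon 1: TGT Cys / TGC Cys — synonymous.
Codon 2: GAT Asp / AAC Asn — nonsynonymous.
Codon 3: CCC Pro / TGC Cys — nonsynonymous.
Codon 4: ACA Thr / ACA Thr — identical.
Codon 5: GCG Ala / GCG Ala — identical.
Nonsynonymous differences: 2.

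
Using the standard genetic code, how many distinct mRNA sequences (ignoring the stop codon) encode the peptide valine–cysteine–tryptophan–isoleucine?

24

Val: 4 codons.
Cys: 2 codons.
Trp: 1 codon.
Ile: 3 codons.
4 × 2 × 1 × 3 = 24.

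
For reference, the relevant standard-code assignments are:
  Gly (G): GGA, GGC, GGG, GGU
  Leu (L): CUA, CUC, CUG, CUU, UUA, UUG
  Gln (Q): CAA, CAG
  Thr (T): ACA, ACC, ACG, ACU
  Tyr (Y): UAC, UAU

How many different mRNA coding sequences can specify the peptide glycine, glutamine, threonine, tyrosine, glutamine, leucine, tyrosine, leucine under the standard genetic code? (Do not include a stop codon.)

Gly: 4 codons.
Gln: 2 codons.
Thr: 4 codons.
Tyr: 2 codons.
Gln: 2 codons.
Leu: 6 codons.
Tyr: 2 codons.
Leu: 6 codons.
4 × 2 × 4 × 2 × 2 × 6 × 2 × 6 = 9216.

9216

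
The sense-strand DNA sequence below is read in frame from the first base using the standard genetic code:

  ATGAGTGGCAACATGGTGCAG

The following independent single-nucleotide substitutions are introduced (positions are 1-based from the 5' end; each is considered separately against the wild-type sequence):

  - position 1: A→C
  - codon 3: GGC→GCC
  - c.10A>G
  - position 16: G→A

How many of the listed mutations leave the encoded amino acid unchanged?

0

Codon 1: ATG (Met) → CTG (Leu) — missense.
Codon 3: GGC (Gly) → GCC (Ala) — missense.
Codon 4: AAC (Asn) → GAC (Asp) — missense.
Codon 6: GTG (Val) → ATG (Met) — missense.
Synonymous: 0 of 4.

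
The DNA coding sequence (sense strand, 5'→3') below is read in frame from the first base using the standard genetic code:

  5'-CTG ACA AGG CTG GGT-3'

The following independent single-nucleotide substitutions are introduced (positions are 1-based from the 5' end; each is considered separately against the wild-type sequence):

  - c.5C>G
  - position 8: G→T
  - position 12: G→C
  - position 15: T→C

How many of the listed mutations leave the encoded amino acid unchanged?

Codon 2: ACA (Thr) → AGA (Arg) — missense.
Codon 3: AGG (Arg) → ATG (Met) — missense.
Codon 4: CTG (Leu) → CTC (Leu) — synonymous.
Codon 5: GGT (Gly) → GGC (Gly) — synonymous.
Synonymous: 2 of 4.

2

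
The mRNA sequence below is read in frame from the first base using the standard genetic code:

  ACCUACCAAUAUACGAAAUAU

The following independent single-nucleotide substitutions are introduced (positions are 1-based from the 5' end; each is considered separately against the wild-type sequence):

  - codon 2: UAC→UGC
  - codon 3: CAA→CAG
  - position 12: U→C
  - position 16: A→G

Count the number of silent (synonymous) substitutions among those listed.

2

Codon 2: UAC (Tyr) → UGC (Cys) — missense.
Codon 3: CAA (Gln) → CAG (Gln) — synonymous.
Codon 4: UAU (Tyr) → UAC (Tyr) — synonymous.
Codon 6: AAA (Lys) → GAA (Glu) — missense.
Synonymous: 2 of 4.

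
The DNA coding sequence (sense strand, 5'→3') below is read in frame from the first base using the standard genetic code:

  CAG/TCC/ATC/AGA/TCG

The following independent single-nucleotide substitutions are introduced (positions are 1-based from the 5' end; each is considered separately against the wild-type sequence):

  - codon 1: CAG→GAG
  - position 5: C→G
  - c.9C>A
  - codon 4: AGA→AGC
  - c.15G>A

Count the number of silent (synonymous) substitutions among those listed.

2

Codon 1: CAG (Gln) → GAG (Glu) — missense.
Codon 2: TCC (Ser) → TGC (Cys) — missense.
Codon 3: ATC (Ile) → ATA (Ile) — synonymous.
Codon 4: AGA (Arg) → AGC (Ser) — missense.
Codon 5: TCG (Ser) → TCA (Ser) — synonymous.
Synonymous: 2 of 5.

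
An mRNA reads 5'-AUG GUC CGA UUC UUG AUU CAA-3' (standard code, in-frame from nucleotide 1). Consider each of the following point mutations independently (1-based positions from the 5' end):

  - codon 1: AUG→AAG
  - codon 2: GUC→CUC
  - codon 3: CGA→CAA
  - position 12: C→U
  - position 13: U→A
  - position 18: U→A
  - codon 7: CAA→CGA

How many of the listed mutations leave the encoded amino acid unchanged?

2

Codon 1: AUG (Met) → AAG (Lys) — missense.
Codon 2: GUC (Val) → CUC (Leu) — missense.
Codon 3: CGA (Arg) → CAA (Gln) — missense.
Codon 4: UUC (Phe) → UUU (Phe) — synonymous.
Codon 5: UUG (Leu) → AUG (Met) — missense.
Codon 6: AUU (Ile) → AUA (Ile) — synonymous.
Codon 7: CAA (Gln) → CGA (Arg) — missense.
Synonymous: 2 of 7.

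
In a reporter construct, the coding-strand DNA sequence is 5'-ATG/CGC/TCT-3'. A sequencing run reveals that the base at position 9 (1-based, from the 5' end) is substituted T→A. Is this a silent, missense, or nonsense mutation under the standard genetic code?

Position 9 falls in codon 3: TCT → Ser.
After the substitution the codon is TCA → Ser.
Both encode Ser, so the change is synonymous.

silent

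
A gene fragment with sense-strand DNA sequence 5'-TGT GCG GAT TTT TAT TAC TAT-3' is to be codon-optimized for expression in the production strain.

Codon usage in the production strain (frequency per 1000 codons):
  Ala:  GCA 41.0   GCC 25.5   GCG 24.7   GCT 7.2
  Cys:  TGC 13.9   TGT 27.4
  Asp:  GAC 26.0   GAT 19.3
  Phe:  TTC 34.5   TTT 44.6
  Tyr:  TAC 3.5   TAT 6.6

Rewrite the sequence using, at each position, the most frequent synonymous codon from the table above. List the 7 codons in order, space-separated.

Codon 1 (Cys): best is TGT at 27.4.
Codon 2 (Ala): best is GCA at 41.0.
Codon 3 (Asp): best is GAC at 26.0.
Codon 4 (Phe): best is TTT at 44.6.
Codon 5 (Tyr): best is TAT at 6.6.
Codon 6 (Tyr): best is TAT at 6.6.
Codon 7 (Tyr): best is TAT at 6.6.

TGT GCA GAC TTT TAT TAT TAT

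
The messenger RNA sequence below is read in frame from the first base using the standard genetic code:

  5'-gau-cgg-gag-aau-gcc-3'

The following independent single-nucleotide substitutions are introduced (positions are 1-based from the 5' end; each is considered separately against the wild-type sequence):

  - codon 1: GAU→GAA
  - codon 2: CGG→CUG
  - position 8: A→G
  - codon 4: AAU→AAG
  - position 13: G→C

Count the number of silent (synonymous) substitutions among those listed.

0

Codon 1: GAU (Asp) → GAA (Glu) — missense.
Codon 2: CGG (Arg) → CUG (Leu) — missense.
Codon 3: GAG (Glu) → GGG (Gly) — missense.
Codon 4: AAU (Asn) → AAG (Lys) — missense.
Codon 5: GCC (Ala) → CCC (Pro) — missense.
Synonymous: 0 of 5.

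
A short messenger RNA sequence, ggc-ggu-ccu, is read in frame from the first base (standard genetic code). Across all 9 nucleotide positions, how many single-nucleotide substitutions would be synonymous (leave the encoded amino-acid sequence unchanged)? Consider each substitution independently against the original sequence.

9

Codon 1 (GGC, Gly): 3 synonymous substitutions.
Codon 2 (GGU, Gly): 3 synonymous substitutions.
Codon 3 (CCU, Pro): 3 synonymous substitutions.
Total: 3 + 3 + 3 = 9.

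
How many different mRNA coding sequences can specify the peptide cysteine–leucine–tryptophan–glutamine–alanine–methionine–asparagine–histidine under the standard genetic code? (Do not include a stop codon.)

Cys: 2 codons.
Leu: 6 codons.
Trp: 1 codon.
Gln: 2 codons.
Ala: 4 codons.
Met: 1 codon.
Asn: 2 codons.
His: 2 codons.
2 × 6 × 1 × 2 × 4 × 1 × 2 × 2 = 384.

384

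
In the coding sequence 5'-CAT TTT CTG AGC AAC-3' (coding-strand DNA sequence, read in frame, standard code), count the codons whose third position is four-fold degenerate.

1

Codon 1 CAT (His): third position 2-fold.
Codon 2 TTT (Phe): third position 2-fold.
Codon 3 CTG (Leu): third position 4-fold.
Codon 4 AGC (Ser): third position 2-fold.
Codon 5 AAC (Asn): third position 2-fold.
Four-fold degenerate third positions: 1.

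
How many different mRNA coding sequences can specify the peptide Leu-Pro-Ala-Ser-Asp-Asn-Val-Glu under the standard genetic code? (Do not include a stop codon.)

18432

Leu: 6 codons.
Pro: 4 codons.
Ala: 4 codons.
Ser: 6 codons.
Asp: 2 codons.
Asn: 2 codons.
Val: 4 codons.
Glu: 2 codons.
6 × 4 × 4 × 6 × 2 × 2 × 4 × 2 = 18432.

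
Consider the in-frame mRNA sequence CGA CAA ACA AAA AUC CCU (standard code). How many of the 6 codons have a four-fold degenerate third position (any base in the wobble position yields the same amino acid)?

Codon 1 CGA (Arg): third position 4-fold.
Codon 2 CAA (Gln): third position 2-fold.
Codon 3 ACA (Thr): third position 4-fold.
Codon 4 AAA (Lys): third position 2-fold.
Codon 5 AUC (Ile): third position 3-fold.
Codon 6 CCU (Pro): third position 4-fold.
Four-fold degenerate third positions: 3.

3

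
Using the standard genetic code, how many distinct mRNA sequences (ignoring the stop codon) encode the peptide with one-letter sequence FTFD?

32

Phe: 2 codons.
Thr: 4 codons.
Phe: 2 codons.
Asp: 2 codons.
2 × 4 × 2 × 2 = 32.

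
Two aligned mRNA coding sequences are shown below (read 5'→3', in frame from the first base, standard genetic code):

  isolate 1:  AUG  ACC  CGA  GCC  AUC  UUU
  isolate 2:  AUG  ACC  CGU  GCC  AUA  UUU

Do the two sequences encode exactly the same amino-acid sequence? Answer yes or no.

yes

Codon 1: AUG Met / AUG Met — identical.
Codon 2: ACC Thr / ACC Thr — identical.
Codon 3: CGA Arg / CGU Arg — synonymous.
Codon 4: GCC Ala / GCC Ala — identical.
Codon 5: AUC Ile / AUA Ile — synonymous.
Codon 6: UUU Phe / UUU Phe — identical.
Nonsynonymous differences: 0 → same protein.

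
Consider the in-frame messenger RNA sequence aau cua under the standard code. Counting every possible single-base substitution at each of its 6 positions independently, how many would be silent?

Codon 1 (AAU, Asn): 1 synonymous substitution.
Codon 2 (CUA, Leu): 4 synonymous substitutions.
Total: 1 + 4 = 5.

5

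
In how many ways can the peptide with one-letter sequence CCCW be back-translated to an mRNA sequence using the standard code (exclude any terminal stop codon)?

Cys: 2 codons.
Cys: 2 codons.
Cys: 2 codons.
Trp: 1 codon.
2 × 2 × 2 × 1 = 8.

8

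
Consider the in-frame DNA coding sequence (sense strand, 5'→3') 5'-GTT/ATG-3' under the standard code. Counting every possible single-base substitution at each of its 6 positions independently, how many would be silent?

Codon 1 (GTT, Val): 3 synonymous substitutions.
Codon 2 (ATG, Met): 0 synonymous substitutions.
Total: 3 + 0 = 3.

3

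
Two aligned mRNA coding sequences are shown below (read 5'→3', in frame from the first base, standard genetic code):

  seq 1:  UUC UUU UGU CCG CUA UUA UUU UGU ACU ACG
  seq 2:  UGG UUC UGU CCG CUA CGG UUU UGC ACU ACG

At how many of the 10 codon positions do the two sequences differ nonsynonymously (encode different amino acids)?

2

Codon 1: UUC Phe / UGG Trp — nonsynonymous.
Codon 2: UUU Phe / UUC Phe — synonymous.
Codon 3: UGU Cys / UGU Cys — identical.
Codon 4: CCG Pro / CCG Pro — identical.
Codon 5: CUA Leu / CUA Leu — identical.
Codon 6: UUA Leu / CGG Arg — nonsynonymous.
Codon 7: UUU Phe / UUU Phe — identical.
Codon 8: UGU Cys / UGC Cys — synonymous.
Codon 9: ACU Thr / ACU Thr — identical.
Codon 10: ACG Thr / ACG Thr — identical.
Nonsynonymous differences: 2.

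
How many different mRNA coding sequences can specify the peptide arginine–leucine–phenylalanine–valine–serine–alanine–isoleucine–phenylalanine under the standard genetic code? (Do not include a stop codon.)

Arg: 6 codons.
Leu: 6 codons.
Phe: 2 codons.
Val: 4 codons.
Ser: 6 codons.
Ala: 4 codons.
Ile: 3 codons.
Phe: 2 codons.
6 × 6 × 2 × 4 × 6 × 4 × 3 × 2 = 41472.

41472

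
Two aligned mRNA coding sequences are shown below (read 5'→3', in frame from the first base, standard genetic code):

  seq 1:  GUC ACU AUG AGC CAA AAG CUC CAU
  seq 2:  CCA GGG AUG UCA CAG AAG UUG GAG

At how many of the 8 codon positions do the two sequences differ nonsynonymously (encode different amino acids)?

3

Codon 1: GUC Val / CCA Pro — nonsynonymous.
Codon 2: ACU Thr / GGG Gly — nonsynonymous.
Codon 3: AUG Met / AUG Met — identical.
Codon 4: AGC Ser / UCA Ser — synonymous.
Codon 5: CAA Gln / CAG Gln — synonymous.
Codon 6: AAG Lys / AAG Lys — identical.
Codon 7: CUC Leu / UUG Leu — synonymous.
Codon 8: CAU His / GAG Glu — nonsynonymous.
Nonsynonymous differences: 3.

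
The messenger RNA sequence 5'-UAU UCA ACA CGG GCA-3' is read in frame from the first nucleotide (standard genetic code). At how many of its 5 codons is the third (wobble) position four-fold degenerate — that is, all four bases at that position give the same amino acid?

4

Codon 1 UAU (Tyr): third position 2-fold.
Codon 2 UCA (Ser): third position 4-fold.
Codon 3 ACA (Thr): third position 4-fold.
Codon 4 CGG (Arg): third position 4-fold.
Codon 5 GCA (Ala): third position 4-fold.
Four-fold degenerate third positions: 4.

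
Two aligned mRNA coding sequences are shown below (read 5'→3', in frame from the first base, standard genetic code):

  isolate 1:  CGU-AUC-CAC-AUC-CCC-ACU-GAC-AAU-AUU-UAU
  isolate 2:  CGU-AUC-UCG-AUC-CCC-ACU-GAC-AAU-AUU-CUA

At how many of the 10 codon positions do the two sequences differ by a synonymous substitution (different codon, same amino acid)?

Codon 1: CGU Arg / CGU Arg — identical.
Codon 2: AUC Ile / AUC Ile — identical.
Codon 3: CAC His / UCG Ser — nonsynonymous.
Codon 4: AUC Ile / AUC Ile — identical.
Codon 5: CCC Pro / CCC Pro — identical.
Codon 6: ACU Thr / ACU Thr — identical.
Codon 7: GAC Asp / GAC Asp — identical.
Codon 8: AAU Asn / AAU Asn — identical.
Codon 9: AUU Ile / AUU Ile — identical.
Codon 10: UAU Tyr / CUA Leu — nonsynonymous.
Synonymous differences: 0.

0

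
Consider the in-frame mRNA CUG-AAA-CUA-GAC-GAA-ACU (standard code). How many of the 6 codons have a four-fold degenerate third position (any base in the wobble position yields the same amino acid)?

Codon 1 CUG (Leu): third position 4-fold.
Codon 2 AAA (Lys): third position 2-fold.
Codon 3 CUA (Leu): third position 4-fold.
Codon 4 GAC (Asp): third position 2-fold.
Codon 5 GAA (Glu): third position 2-fold.
Codon 6 ACU (Thr): third position 4-fold.
Four-fold degenerate third positions: 3.

3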